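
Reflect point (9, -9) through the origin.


Reflection through origin: (x, y) -> (-x, -y)
(9, -9) -> (-9, 9)

(-9, 9)


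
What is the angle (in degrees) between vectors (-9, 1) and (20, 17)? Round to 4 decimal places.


dot = -9*20 + 1*17 = -163
|u| = 9.0554, |v| = 26.2488
cos(angle) = -0.6858
angle = 133.2953 degrees

133.2953 degrees


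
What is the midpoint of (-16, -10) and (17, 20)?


Midpoint = ((-16+17)/2, (-10+20)/2) = (0.5, 5)

(0.5, 5)


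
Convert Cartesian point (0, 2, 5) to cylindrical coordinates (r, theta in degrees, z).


r = sqrt(0^2 + 2^2) = 2
theta = atan2(2, 0) = 90 deg
z = 5

r = 2, theta = 90 deg, z = 5


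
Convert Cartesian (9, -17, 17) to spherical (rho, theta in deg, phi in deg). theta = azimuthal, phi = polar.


rho = sqrt(9^2 + (-17)^2 + 17^2) = 25.671
theta = atan2(-17, 9) = 297.8973 deg
phi = acos(17/25.671) = 48.5301 deg

rho = 25.671, theta = 297.8973 deg, phi = 48.5301 deg


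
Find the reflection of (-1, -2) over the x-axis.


Reflection across x-axis: (x, y) -> (x, -y)
(-1, -2) -> (-1, 2)

(-1, 2)


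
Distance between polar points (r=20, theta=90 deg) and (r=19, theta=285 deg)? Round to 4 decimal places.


d = sqrt(r1^2 + r2^2 - 2*r1*r2*cos(t2-t1))
d = sqrt(20^2 + 19^2 - 2*20*19*cos(285-90)) = 38.6666

38.6666


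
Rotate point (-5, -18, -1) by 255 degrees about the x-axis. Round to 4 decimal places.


x' = -5
y' = -18*cos(255) - -1*sin(255) = 3.6928
z' = -18*sin(255) + -1*cos(255) = 17.6455

(-5, 3.6928, 17.6455)


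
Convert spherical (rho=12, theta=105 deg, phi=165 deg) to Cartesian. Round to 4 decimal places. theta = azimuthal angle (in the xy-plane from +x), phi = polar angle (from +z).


x = 12 * sin(165) * cos(105) = -0.8038
y = 12 * sin(165) * sin(105) = 3
z = 12 * cos(165) = -11.5911

(-0.8038, 3, -11.5911)


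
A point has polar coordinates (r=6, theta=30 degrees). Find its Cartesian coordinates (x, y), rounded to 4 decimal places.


x = 6 * cos(30) = 5.1962
y = 6 * sin(30) = 3

(5.1962, 3)


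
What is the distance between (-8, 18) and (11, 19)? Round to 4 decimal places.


d = sqrt((11--8)^2 + (19-18)^2) = 19.0263

19.0263


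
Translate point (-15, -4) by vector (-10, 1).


Translation: (x+dx, y+dy) = (-15+-10, -4+1) = (-25, -3)

(-25, -3)


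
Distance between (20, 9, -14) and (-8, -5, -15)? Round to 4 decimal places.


d = sqrt((-8-20)^2 + (-5-9)^2 + (-15--14)^2) = 31.3209

31.3209


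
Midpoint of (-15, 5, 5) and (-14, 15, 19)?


Midpoint = ((-15+-14)/2, (5+15)/2, (5+19)/2) = (-14.5, 10, 12)

(-14.5, 10, 12)


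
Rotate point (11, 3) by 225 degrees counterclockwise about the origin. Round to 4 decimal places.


x' = 11*cos(225) - 3*sin(225) = -5.6569
y' = 11*sin(225) + 3*cos(225) = -9.8995

(-5.6569, -9.8995)


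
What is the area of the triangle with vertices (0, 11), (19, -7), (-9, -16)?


Area = |x1(y2-y3) + x2(y3-y1) + x3(y1-y2)| / 2
= |0*(-7--16) + 19*(-16-11) + -9*(11--7)| / 2
= 337.5

337.5


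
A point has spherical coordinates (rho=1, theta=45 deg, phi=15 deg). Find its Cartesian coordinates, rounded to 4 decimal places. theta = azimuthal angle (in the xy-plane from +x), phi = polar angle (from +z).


x = 1 * sin(15) * cos(45) = 0.183
y = 1 * sin(15) * sin(45) = 0.183
z = 1 * cos(15) = 0.9659

(0.183, 0.183, 0.9659)


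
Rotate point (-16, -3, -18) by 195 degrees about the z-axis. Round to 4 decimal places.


x' = -16*cos(195) - -3*sin(195) = 14.6784
y' = -16*sin(195) + -3*cos(195) = 7.0389
z' = -18

(14.6784, 7.0389, -18)


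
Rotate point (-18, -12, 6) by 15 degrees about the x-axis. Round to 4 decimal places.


x' = -18
y' = -12*cos(15) - 6*sin(15) = -13.144
z' = -12*sin(15) + 6*cos(15) = 2.6897

(-18, -13.144, 2.6897)


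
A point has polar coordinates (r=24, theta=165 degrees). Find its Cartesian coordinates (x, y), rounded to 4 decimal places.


x = 24 * cos(165) = -23.1822
y = 24 * sin(165) = 6.2117

(-23.1822, 6.2117)


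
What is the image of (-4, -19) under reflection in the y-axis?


Reflection across y-axis: (x, y) -> (-x, y)
(-4, -19) -> (4, -19)

(4, -19)


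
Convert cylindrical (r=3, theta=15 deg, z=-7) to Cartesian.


x = 3 * cos(15) = 2.8978
y = 3 * sin(15) = 0.7765
z = -7

(2.8978, 0.7765, -7)


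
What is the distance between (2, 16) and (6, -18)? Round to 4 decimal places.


d = sqrt((6-2)^2 + (-18-16)^2) = 34.2345

34.2345


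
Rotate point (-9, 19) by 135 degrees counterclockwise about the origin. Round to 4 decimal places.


x' = -9*cos(135) - 19*sin(135) = -7.0711
y' = -9*sin(135) + 19*cos(135) = -19.799

(-7.0711, -19.799)


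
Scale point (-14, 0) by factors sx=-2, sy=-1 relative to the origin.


Scaling: (x*sx, y*sy) = (-14*-2, 0*-1) = (28, 0)

(28, 0)


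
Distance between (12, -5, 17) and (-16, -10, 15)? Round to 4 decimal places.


d = sqrt((-16-12)^2 + (-10--5)^2 + (15-17)^2) = 28.5132

28.5132


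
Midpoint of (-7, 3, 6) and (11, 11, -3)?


Midpoint = ((-7+11)/2, (3+11)/2, (6+-3)/2) = (2, 7, 1.5)

(2, 7, 1.5)


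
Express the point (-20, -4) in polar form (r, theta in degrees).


r = sqrt((-20)^2 + (-4)^2) = 20.3961
theta = atan2(-4, -20) = 191.3099 degrees

r = 20.3961, theta = 191.3099 degrees


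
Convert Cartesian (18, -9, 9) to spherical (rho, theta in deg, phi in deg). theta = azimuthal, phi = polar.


rho = sqrt(18^2 + (-9)^2 + 9^2) = 22.0454
theta = atan2(-9, 18) = 333.4349 deg
phi = acos(9/22.0454) = 65.9052 deg

rho = 22.0454, theta = 333.4349 deg, phi = 65.9052 deg


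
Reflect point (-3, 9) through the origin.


Reflection through origin: (x, y) -> (-x, -y)
(-3, 9) -> (3, -9)

(3, -9)


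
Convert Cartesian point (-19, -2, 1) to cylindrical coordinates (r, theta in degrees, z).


r = sqrt((-19)^2 + (-2)^2) = 19.105
theta = atan2(-2, -19) = 186.009 deg
z = 1

r = 19.105, theta = 186.009 deg, z = 1


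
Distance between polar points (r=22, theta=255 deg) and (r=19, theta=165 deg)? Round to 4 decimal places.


d = sqrt(r1^2 + r2^2 - 2*r1*r2*cos(t2-t1))
d = sqrt(22^2 + 19^2 - 2*22*19*cos(165-255)) = 29.0689

29.0689


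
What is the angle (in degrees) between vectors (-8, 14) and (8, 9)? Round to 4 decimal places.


dot = -8*8 + 14*9 = 62
|u| = 16.1245, |v| = 12.0416
cos(angle) = 0.3193
angle = 71.3784 degrees

71.3784 degrees


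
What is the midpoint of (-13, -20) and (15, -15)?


Midpoint = ((-13+15)/2, (-20+-15)/2) = (1, -17.5)

(1, -17.5)


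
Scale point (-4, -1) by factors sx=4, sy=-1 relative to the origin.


Scaling: (x*sx, y*sy) = (-4*4, -1*-1) = (-16, 1)

(-16, 1)


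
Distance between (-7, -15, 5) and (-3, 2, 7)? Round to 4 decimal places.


d = sqrt((-3--7)^2 + (2--15)^2 + (7-5)^2) = 17.5784

17.5784


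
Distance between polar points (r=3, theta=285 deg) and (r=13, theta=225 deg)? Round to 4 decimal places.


d = sqrt(r1^2 + r2^2 - 2*r1*r2*cos(t2-t1))
d = sqrt(3^2 + 13^2 - 2*3*13*cos(225-285)) = 11.7898

11.7898


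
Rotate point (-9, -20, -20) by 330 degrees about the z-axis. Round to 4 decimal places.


x' = -9*cos(330) - -20*sin(330) = -17.7942
y' = -9*sin(330) + -20*cos(330) = -12.8205
z' = -20

(-17.7942, -12.8205, -20)


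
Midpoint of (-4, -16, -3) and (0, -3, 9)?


Midpoint = ((-4+0)/2, (-16+-3)/2, (-3+9)/2) = (-2, -9.5, 3)

(-2, -9.5, 3)


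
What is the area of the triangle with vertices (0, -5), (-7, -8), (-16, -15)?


Area = |x1(y2-y3) + x2(y3-y1) + x3(y1-y2)| / 2
= |0*(-8--15) + -7*(-15--5) + -16*(-5--8)| / 2
= 11

11


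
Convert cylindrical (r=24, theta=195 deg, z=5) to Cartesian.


x = 24 * cos(195) = -23.1822
y = 24 * sin(195) = -6.2117
z = 5

(-23.1822, -6.2117, 5)


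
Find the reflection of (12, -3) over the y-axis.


Reflection across y-axis: (x, y) -> (-x, y)
(12, -3) -> (-12, -3)

(-12, -3)


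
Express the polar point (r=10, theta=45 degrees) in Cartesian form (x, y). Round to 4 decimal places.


x = 10 * cos(45) = 7.0711
y = 10 * sin(45) = 7.0711

(7.0711, 7.0711)


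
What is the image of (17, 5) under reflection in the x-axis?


Reflection across x-axis: (x, y) -> (x, -y)
(17, 5) -> (17, -5)

(17, -5)


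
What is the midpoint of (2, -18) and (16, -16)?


Midpoint = ((2+16)/2, (-18+-16)/2) = (9, -17)

(9, -17)


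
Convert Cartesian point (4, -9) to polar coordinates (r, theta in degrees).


r = sqrt(4^2 + (-9)^2) = 9.8489
theta = atan2(-9, 4) = 293.9625 degrees

r = 9.8489, theta = 293.9625 degrees


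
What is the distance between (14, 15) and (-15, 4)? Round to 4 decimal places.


d = sqrt((-15-14)^2 + (4-15)^2) = 31.0161

31.0161


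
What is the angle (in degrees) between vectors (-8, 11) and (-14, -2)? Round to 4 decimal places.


dot = -8*-14 + 11*-2 = 90
|u| = 13.6015, |v| = 14.1421
cos(angle) = 0.4679
angle = 62.1027 degrees

62.1027 degrees


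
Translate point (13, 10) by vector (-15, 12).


Translation: (x+dx, y+dy) = (13+-15, 10+12) = (-2, 22)

(-2, 22)


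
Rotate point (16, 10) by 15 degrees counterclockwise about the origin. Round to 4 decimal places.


x' = 16*cos(15) - 10*sin(15) = 12.8666
y' = 16*sin(15) + 10*cos(15) = 13.8004

(12.8666, 13.8004)


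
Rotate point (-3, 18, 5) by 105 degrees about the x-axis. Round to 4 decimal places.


x' = -3
y' = 18*cos(105) - 5*sin(105) = -9.4884
z' = 18*sin(105) + 5*cos(105) = 16.0926

(-3, -9.4884, 16.0926)


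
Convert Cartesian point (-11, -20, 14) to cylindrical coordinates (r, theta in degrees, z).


r = sqrt((-11)^2 + (-20)^2) = 22.8254
theta = atan2(-20, -11) = 241.1892 deg
z = 14

r = 22.8254, theta = 241.1892 deg, z = 14


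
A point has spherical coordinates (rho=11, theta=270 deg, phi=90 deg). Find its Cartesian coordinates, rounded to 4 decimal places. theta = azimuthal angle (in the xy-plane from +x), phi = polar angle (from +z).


x = 11 * sin(90) * cos(270) = 0
y = 11 * sin(90) * sin(270) = -11
z = 11 * cos(90) = 0

(0, -11, 0)


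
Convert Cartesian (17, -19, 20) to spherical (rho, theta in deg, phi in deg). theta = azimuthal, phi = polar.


rho = sqrt(17^2 + (-19)^2 + 20^2) = 32.4037
theta = atan2(-19, 17) = 311.8202 deg
phi = acos(20/32.4037) = 51.8871 deg

rho = 32.4037, theta = 311.8202 deg, phi = 51.8871 deg


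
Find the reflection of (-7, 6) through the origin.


Reflection through origin: (x, y) -> (-x, -y)
(-7, 6) -> (7, -6)

(7, -6)


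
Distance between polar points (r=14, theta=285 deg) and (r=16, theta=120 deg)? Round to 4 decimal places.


d = sqrt(r1^2 + r2^2 - 2*r1*r2*cos(t2-t1))
d = sqrt(14^2 + 16^2 - 2*14*16*cos(120-285)) = 29.7445

29.7445


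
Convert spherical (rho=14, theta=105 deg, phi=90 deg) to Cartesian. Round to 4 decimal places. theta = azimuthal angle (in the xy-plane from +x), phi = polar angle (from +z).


x = 14 * sin(90) * cos(105) = -3.6235
y = 14 * sin(90) * sin(105) = 13.523
z = 14 * cos(90) = 0

(-3.6235, 13.523, 0)


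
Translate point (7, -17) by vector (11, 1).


Translation: (x+dx, y+dy) = (7+11, -17+1) = (18, -16)

(18, -16)


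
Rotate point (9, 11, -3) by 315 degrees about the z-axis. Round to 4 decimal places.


x' = 9*cos(315) - 11*sin(315) = 14.1421
y' = 9*sin(315) + 11*cos(315) = 1.4142
z' = -3

(14.1421, 1.4142, -3)


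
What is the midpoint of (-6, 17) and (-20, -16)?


Midpoint = ((-6+-20)/2, (17+-16)/2) = (-13, 0.5)

(-13, 0.5)


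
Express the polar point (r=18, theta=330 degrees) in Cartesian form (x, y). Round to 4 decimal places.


x = 18 * cos(330) = 15.5885
y = 18 * sin(330) = -9

(15.5885, -9)


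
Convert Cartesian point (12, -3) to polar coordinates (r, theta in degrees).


r = sqrt(12^2 + (-3)^2) = 12.3693
theta = atan2(-3, 12) = 345.9638 degrees

r = 12.3693, theta = 345.9638 degrees


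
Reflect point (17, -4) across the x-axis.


Reflection across x-axis: (x, y) -> (x, -y)
(17, -4) -> (17, 4)

(17, 4)


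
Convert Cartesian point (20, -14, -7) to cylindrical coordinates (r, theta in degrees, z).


r = sqrt(20^2 + (-14)^2) = 24.4131
theta = atan2(-14, 20) = 325.008 deg
z = -7

r = 24.4131, theta = 325.008 deg, z = -7


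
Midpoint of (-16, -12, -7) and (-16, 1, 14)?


Midpoint = ((-16+-16)/2, (-12+1)/2, (-7+14)/2) = (-16, -5.5, 3.5)

(-16, -5.5, 3.5)


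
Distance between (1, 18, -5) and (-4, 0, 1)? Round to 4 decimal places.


d = sqrt((-4-1)^2 + (0-18)^2 + (1--5)^2) = 19.6214

19.6214


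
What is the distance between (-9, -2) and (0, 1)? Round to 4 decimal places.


d = sqrt((0--9)^2 + (1--2)^2) = 9.4868

9.4868


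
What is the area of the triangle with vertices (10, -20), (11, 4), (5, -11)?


Area = |x1(y2-y3) + x2(y3-y1) + x3(y1-y2)| / 2
= |10*(4--11) + 11*(-11--20) + 5*(-20-4)| / 2
= 64.5

64.5


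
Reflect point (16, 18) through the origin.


Reflection through origin: (x, y) -> (-x, -y)
(16, 18) -> (-16, -18)

(-16, -18)


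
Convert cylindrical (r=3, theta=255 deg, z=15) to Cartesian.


x = 3 * cos(255) = -0.7765
y = 3 * sin(255) = -2.8978
z = 15

(-0.7765, -2.8978, 15)


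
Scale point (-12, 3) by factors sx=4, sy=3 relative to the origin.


Scaling: (x*sx, y*sy) = (-12*4, 3*3) = (-48, 9)

(-48, 9)


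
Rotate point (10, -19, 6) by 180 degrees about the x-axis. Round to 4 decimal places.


x' = 10
y' = -19*cos(180) - 6*sin(180) = 19
z' = -19*sin(180) + 6*cos(180) = -6

(10, 19, -6)


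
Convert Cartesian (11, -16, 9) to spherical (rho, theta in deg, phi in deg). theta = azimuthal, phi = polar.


rho = sqrt(11^2 + (-16)^2 + 9^2) = 21.4009
theta = atan2(-16, 11) = 304.5085 deg
phi = acos(9/21.4009) = 65.1312 deg

rho = 21.4009, theta = 304.5085 deg, phi = 65.1312 deg


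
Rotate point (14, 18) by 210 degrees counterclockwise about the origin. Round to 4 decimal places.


x' = 14*cos(210) - 18*sin(210) = -3.1244
y' = 14*sin(210) + 18*cos(210) = -22.5885

(-3.1244, -22.5885)


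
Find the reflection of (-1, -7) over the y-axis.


Reflection across y-axis: (x, y) -> (-x, y)
(-1, -7) -> (1, -7)

(1, -7)


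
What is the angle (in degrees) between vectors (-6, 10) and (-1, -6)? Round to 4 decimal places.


dot = -6*-1 + 10*-6 = -54
|u| = 11.6619, |v| = 6.0828
cos(angle) = -0.7612
angle = 139.5739 degrees

139.5739 degrees


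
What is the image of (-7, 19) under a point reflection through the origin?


Reflection through origin: (x, y) -> (-x, -y)
(-7, 19) -> (7, -19)

(7, -19)


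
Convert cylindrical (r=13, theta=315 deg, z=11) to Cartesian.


x = 13 * cos(315) = 9.1924
y = 13 * sin(315) = -9.1924
z = 11

(9.1924, -9.1924, 11)


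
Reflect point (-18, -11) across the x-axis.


Reflection across x-axis: (x, y) -> (x, -y)
(-18, -11) -> (-18, 11)

(-18, 11)


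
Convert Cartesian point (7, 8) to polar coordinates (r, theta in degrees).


r = sqrt(7^2 + 8^2) = 10.6301
theta = atan2(8, 7) = 48.8141 degrees

r = 10.6301, theta = 48.8141 degrees


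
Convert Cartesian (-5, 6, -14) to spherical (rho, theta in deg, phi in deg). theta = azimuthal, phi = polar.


rho = sqrt((-5)^2 + 6^2 + (-14)^2) = 16.0312
theta = atan2(6, -5) = 129.8056 deg
phi = acos(-14/16.0312) = 150.8439 deg

rho = 16.0312, theta = 129.8056 deg, phi = 150.8439 deg


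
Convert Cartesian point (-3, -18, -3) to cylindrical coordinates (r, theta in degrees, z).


r = sqrt((-3)^2 + (-18)^2) = 18.2483
theta = atan2(-18, -3) = 260.5377 deg
z = -3

r = 18.2483, theta = 260.5377 deg, z = -3


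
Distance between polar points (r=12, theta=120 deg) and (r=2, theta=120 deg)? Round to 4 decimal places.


d = sqrt(r1^2 + r2^2 - 2*r1*r2*cos(t2-t1))
d = sqrt(12^2 + 2^2 - 2*12*2*cos(120-120)) = 10

10


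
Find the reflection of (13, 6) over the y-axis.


Reflection across y-axis: (x, y) -> (-x, y)
(13, 6) -> (-13, 6)

(-13, 6)


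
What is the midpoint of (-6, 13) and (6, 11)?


Midpoint = ((-6+6)/2, (13+11)/2) = (0, 12)

(0, 12)


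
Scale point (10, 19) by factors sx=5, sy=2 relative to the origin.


Scaling: (x*sx, y*sy) = (10*5, 19*2) = (50, 38)

(50, 38)


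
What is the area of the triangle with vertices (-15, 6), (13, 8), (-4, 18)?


Area = |x1(y2-y3) + x2(y3-y1) + x3(y1-y2)| / 2
= |-15*(8-18) + 13*(18-6) + -4*(6-8)| / 2
= 157

157


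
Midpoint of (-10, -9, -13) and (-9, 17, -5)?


Midpoint = ((-10+-9)/2, (-9+17)/2, (-13+-5)/2) = (-9.5, 4, -9)

(-9.5, 4, -9)


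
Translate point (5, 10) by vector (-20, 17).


Translation: (x+dx, y+dy) = (5+-20, 10+17) = (-15, 27)

(-15, 27)


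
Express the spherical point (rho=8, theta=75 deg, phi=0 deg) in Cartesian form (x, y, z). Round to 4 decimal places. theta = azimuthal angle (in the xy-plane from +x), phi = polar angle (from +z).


x = 8 * sin(0) * cos(75) = 0
y = 8 * sin(0) * sin(75) = 0
z = 8 * cos(0) = 8

(0, 0, 8)


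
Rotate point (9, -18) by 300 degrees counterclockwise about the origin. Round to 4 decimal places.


x' = 9*cos(300) - -18*sin(300) = -11.0885
y' = 9*sin(300) + -18*cos(300) = -16.7942

(-11.0885, -16.7942)


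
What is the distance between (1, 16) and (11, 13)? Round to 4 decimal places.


d = sqrt((11-1)^2 + (13-16)^2) = 10.4403

10.4403


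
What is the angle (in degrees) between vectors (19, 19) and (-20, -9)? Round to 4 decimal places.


dot = 19*-20 + 19*-9 = -551
|u| = 26.8701, |v| = 21.9317
cos(angle) = -0.935
angle = 159.2277 degrees

159.2277 degrees


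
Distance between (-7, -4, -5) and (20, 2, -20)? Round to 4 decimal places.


d = sqrt((20--7)^2 + (2--4)^2 + (-20--5)^2) = 31.4643

31.4643


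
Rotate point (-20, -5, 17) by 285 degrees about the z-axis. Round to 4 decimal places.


x' = -20*cos(285) - -5*sin(285) = -10.006
y' = -20*sin(285) + -5*cos(285) = 18.0244
z' = 17

(-10.006, 18.0244, 17)


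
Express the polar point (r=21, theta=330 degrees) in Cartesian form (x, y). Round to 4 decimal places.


x = 21 * cos(330) = 18.1865
y = 21 * sin(330) = -10.5

(18.1865, -10.5)


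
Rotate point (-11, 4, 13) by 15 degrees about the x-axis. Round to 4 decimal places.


x' = -11
y' = 4*cos(15) - 13*sin(15) = 0.4991
z' = 4*sin(15) + 13*cos(15) = 13.5923

(-11, 0.4991, 13.5923)


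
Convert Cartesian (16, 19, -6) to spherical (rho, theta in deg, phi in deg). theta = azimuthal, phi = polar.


rho = sqrt(16^2 + 19^2 + (-6)^2) = 25.5539
theta = atan2(19, 16) = 49.8991 deg
phi = acos(-6/25.5539) = 103.5797 deg

rho = 25.5539, theta = 49.8991 deg, phi = 103.5797 deg


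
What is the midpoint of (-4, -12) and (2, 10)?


Midpoint = ((-4+2)/2, (-12+10)/2) = (-1, -1)

(-1, -1)


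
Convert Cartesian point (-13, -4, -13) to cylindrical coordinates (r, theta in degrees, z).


r = sqrt((-13)^2 + (-4)^2) = 13.6015
theta = atan2(-4, -13) = 197.1027 deg
z = -13

r = 13.6015, theta = 197.1027 deg, z = -13


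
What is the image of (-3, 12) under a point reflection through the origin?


Reflection through origin: (x, y) -> (-x, -y)
(-3, 12) -> (3, -12)

(3, -12)


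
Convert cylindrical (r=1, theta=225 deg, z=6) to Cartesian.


x = 1 * cos(225) = -0.7071
y = 1 * sin(225) = -0.7071
z = 6

(-0.7071, -0.7071, 6)


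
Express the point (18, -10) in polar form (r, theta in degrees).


r = sqrt(18^2 + (-10)^2) = 20.5913
theta = atan2(-10, 18) = 330.9454 degrees

r = 20.5913, theta = 330.9454 degrees


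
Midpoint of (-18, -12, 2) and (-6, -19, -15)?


Midpoint = ((-18+-6)/2, (-12+-19)/2, (2+-15)/2) = (-12, -15.5, -6.5)

(-12, -15.5, -6.5)


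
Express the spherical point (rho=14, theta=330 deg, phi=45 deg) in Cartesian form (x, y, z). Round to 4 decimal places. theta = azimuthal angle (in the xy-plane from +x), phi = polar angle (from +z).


x = 14 * sin(45) * cos(330) = 8.5732
y = 14 * sin(45) * sin(330) = -4.9497
z = 14 * cos(45) = 9.8995

(8.5732, -4.9497, 9.8995)


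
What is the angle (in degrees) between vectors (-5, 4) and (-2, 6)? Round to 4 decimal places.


dot = -5*-2 + 4*6 = 34
|u| = 6.4031, |v| = 6.3246
cos(angle) = 0.8396
angle = 32.9052 degrees

32.9052 degrees


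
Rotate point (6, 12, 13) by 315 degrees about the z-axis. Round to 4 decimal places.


x' = 6*cos(315) - 12*sin(315) = 12.7279
y' = 6*sin(315) + 12*cos(315) = 4.2426
z' = 13

(12.7279, 4.2426, 13)


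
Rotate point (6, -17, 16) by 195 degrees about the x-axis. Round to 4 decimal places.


x' = 6
y' = -17*cos(195) - 16*sin(195) = 20.5618
z' = -17*sin(195) + 16*cos(195) = -11.0549

(6, 20.5618, -11.0549)


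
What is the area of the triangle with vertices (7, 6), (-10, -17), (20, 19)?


Area = |x1(y2-y3) + x2(y3-y1) + x3(y1-y2)| / 2
= |7*(-17-19) + -10*(19-6) + 20*(6--17)| / 2
= 39

39


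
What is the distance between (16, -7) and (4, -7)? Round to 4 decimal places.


d = sqrt((4-16)^2 + (-7--7)^2) = 12

12


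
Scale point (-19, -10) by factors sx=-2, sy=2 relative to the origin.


Scaling: (x*sx, y*sy) = (-19*-2, -10*2) = (38, -20)

(38, -20)


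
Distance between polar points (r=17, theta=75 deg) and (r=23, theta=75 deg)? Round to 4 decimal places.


d = sqrt(r1^2 + r2^2 - 2*r1*r2*cos(t2-t1))
d = sqrt(17^2 + 23^2 - 2*17*23*cos(75-75)) = 6

6


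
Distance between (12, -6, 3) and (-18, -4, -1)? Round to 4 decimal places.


d = sqrt((-18-12)^2 + (-4--6)^2 + (-1-3)^2) = 30.3315

30.3315


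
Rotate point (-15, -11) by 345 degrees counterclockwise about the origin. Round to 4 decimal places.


x' = -15*cos(345) - -11*sin(345) = -17.3359
y' = -15*sin(345) + -11*cos(345) = -6.7429

(-17.3359, -6.7429)


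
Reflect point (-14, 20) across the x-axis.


Reflection across x-axis: (x, y) -> (x, -y)
(-14, 20) -> (-14, -20)

(-14, -20)


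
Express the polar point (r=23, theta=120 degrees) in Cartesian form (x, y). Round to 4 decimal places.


x = 23 * cos(120) = -11.5
y = 23 * sin(120) = 19.9186

(-11.5, 19.9186)


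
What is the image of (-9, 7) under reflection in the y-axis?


Reflection across y-axis: (x, y) -> (-x, y)
(-9, 7) -> (9, 7)

(9, 7)


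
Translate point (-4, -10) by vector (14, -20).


Translation: (x+dx, y+dy) = (-4+14, -10+-20) = (10, -30)

(10, -30)


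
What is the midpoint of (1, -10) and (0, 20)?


Midpoint = ((1+0)/2, (-10+20)/2) = (0.5, 5)

(0.5, 5)


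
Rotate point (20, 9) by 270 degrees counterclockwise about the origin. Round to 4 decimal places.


x' = 20*cos(270) - 9*sin(270) = 9
y' = 20*sin(270) + 9*cos(270) = -20

(9, -20)


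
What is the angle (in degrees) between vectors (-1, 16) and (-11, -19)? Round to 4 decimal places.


dot = -1*-11 + 16*-19 = -293
|u| = 16.0312, |v| = 21.9545
cos(angle) = -0.8325
angle = 146.3551 degrees

146.3551 degrees


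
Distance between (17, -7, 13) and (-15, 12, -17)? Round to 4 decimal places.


d = sqrt((-15-17)^2 + (12--7)^2 + (-17-13)^2) = 47.8017

47.8017


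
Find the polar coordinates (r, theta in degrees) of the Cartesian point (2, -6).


r = sqrt(2^2 + (-6)^2) = 6.3246
theta = atan2(-6, 2) = 288.4349 degrees

r = 6.3246, theta = 288.4349 degrees


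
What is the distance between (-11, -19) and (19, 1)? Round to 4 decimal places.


d = sqrt((19--11)^2 + (1--19)^2) = 36.0555

36.0555


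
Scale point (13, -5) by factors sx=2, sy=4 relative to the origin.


Scaling: (x*sx, y*sy) = (13*2, -5*4) = (26, -20)

(26, -20)


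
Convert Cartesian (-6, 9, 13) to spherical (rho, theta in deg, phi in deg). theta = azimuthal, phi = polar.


rho = sqrt((-6)^2 + 9^2 + 13^2) = 16.9115
theta = atan2(9, -6) = 123.6901 deg
phi = acos(13/16.9115) = 39.7622 deg

rho = 16.9115, theta = 123.6901 deg, phi = 39.7622 deg


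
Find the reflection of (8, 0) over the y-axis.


Reflection across y-axis: (x, y) -> (-x, y)
(8, 0) -> (-8, 0)

(-8, 0)


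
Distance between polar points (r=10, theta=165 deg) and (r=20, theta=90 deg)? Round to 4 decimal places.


d = sqrt(r1^2 + r2^2 - 2*r1*r2*cos(t2-t1))
d = sqrt(10^2 + 20^2 - 2*10*20*cos(90-165)) = 19.9116

19.9116


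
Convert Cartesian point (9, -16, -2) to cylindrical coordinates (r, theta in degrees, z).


r = sqrt(9^2 + (-16)^2) = 18.3576
theta = atan2(-16, 9) = 299.3578 deg
z = -2

r = 18.3576, theta = 299.3578 deg, z = -2


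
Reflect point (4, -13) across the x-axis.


Reflection across x-axis: (x, y) -> (x, -y)
(4, -13) -> (4, 13)

(4, 13)


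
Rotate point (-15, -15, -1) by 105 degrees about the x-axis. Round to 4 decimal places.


x' = -15
y' = -15*cos(105) - -1*sin(105) = 4.8482
z' = -15*sin(105) + -1*cos(105) = -14.2301

(-15, 4.8482, -14.2301)


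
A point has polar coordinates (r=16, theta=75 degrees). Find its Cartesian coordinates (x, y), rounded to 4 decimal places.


x = 16 * cos(75) = 4.1411
y = 16 * sin(75) = 15.4548

(4.1411, 15.4548)


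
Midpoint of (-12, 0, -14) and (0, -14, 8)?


Midpoint = ((-12+0)/2, (0+-14)/2, (-14+8)/2) = (-6, -7, -3)

(-6, -7, -3)


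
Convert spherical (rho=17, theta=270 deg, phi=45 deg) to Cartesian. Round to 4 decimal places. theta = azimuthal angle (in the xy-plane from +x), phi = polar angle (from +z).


x = 17 * sin(45) * cos(270) = 0
y = 17 * sin(45) * sin(270) = -12.0208
z = 17 * cos(45) = 12.0208

(0, -12.0208, 12.0208)


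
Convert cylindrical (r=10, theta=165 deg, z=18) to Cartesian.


x = 10 * cos(165) = -9.6593
y = 10 * sin(165) = 2.5882
z = 18

(-9.6593, 2.5882, 18)


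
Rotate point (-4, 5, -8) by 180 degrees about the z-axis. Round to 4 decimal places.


x' = -4*cos(180) - 5*sin(180) = 4
y' = -4*sin(180) + 5*cos(180) = -5
z' = -8

(4, -5, -8)


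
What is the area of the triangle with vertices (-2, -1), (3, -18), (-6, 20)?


Area = |x1(y2-y3) + x2(y3-y1) + x3(y1-y2)| / 2
= |-2*(-18-20) + 3*(20--1) + -6*(-1--18)| / 2
= 18.5

18.5


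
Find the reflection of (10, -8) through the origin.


Reflection through origin: (x, y) -> (-x, -y)
(10, -8) -> (-10, 8)

(-10, 8)


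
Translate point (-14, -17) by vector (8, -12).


Translation: (x+dx, y+dy) = (-14+8, -17+-12) = (-6, -29)

(-6, -29)


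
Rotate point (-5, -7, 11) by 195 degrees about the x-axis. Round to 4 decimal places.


x' = -5
y' = -7*cos(195) - 11*sin(195) = 9.6085
z' = -7*sin(195) + 11*cos(195) = -8.8135

(-5, 9.6085, -8.8135)


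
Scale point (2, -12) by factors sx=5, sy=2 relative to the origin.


Scaling: (x*sx, y*sy) = (2*5, -12*2) = (10, -24)

(10, -24)


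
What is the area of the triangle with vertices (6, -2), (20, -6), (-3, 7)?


Area = |x1(y2-y3) + x2(y3-y1) + x3(y1-y2)| / 2
= |6*(-6-7) + 20*(7--2) + -3*(-2--6)| / 2
= 45

45


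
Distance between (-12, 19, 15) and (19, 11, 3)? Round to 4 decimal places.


d = sqrt((19--12)^2 + (11-19)^2 + (3-15)^2) = 34.1906

34.1906


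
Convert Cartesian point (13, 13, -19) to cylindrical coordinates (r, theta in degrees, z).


r = sqrt(13^2 + 13^2) = 18.3848
theta = atan2(13, 13) = 45 deg
z = -19

r = 18.3848, theta = 45 deg, z = -19


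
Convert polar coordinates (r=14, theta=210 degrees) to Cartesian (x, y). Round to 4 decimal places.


x = 14 * cos(210) = -12.1244
y = 14 * sin(210) = -7

(-12.1244, -7)


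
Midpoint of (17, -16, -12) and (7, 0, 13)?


Midpoint = ((17+7)/2, (-16+0)/2, (-12+13)/2) = (12, -8, 0.5)

(12, -8, 0.5)


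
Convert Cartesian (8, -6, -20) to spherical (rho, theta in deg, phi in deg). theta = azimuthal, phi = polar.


rho = sqrt(8^2 + (-6)^2 + (-20)^2) = 22.3607
theta = atan2(-6, 8) = 323.1301 deg
phi = acos(-20/22.3607) = 153.4349 deg

rho = 22.3607, theta = 323.1301 deg, phi = 153.4349 deg


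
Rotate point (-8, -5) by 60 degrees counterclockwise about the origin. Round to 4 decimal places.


x' = -8*cos(60) - -5*sin(60) = 0.3301
y' = -8*sin(60) + -5*cos(60) = -9.4282

(0.3301, -9.4282)


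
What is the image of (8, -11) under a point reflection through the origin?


Reflection through origin: (x, y) -> (-x, -y)
(8, -11) -> (-8, 11)

(-8, 11)


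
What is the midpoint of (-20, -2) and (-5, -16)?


Midpoint = ((-20+-5)/2, (-2+-16)/2) = (-12.5, -9)

(-12.5, -9)


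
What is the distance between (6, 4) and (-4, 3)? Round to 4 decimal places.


d = sqrt((-4-6)^2 + (3-4)^2) = 10.0499

10.0499


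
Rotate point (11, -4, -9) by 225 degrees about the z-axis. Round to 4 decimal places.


x' = 11*cos(225) - -4*sin(225) = -10.6066
y' = 11*sin(225) + -4*cos(225) = -4.9497
z' = -9

(-10.6066, -4.9497, -9)


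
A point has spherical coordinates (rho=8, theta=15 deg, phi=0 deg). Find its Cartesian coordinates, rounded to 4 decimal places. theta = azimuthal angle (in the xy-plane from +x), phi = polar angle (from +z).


x = 8 * sin(0) * cos(15) = 0
y = 8 * sin(0) * sin(15) = 0
z = 8 * cos(0) = 8

(0, 0, 8)


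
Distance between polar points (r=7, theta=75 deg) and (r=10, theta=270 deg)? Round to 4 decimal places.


d = sqrt(r1^2 + r2^2 - 2*r1*r2*cos(t2-t1))
d = sqrt(7^2 + 10^2 - 2*7*10*cos(270-75)) = 16.8591

16.8591


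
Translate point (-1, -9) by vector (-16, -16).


Translation: (x+dx, y+dy) = (-1+-16, -9+-16) = (-17, -25)

(-17, -25)


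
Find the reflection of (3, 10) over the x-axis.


Reflection across x-axis: (x, y) -> (x, -y)
(3, 10) -> (3, -10)

(3, -10)


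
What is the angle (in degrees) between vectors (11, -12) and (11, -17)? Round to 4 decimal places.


dot = 11*11 + -12*-17 = 325
|u| = 16.2788, |v| = 20.2485
cos(angle) = 0.986
angle = 9.6052 degrees

9.6052 degrees


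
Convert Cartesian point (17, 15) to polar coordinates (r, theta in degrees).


r = sqrt(17^2 + 15^2) = 22.6716
theta = atan2(15, 17) = 41.4237 degrees

r = 22.6716, theta = 41.4237 degrees


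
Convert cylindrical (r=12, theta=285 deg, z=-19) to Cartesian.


x = 12 * cos(285) = 3.1058
y = 12 * sin(285) = -11.5911
z = -19

(3.1058, -11.5911, -19)


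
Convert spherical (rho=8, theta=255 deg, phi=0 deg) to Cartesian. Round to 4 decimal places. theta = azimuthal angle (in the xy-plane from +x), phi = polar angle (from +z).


x = 8 * sin(0) * cos(255) = 0
y = 8 * sin(0) * sin(255) = 0
z = 8 * cos(0) = 8

(0, 0, 8)


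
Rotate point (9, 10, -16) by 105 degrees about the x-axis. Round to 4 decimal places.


x' = 9
y' = 10*cos(105) - -16*sin(105) = 12.8666
z' = 10*sin(105) + -16*cos(105) = 13.8004

(9, 12.8666, 13.8004)


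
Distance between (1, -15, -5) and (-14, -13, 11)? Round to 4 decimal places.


d = sqrt((-14-1)^2 + (-13--15)^2 + (11--5)^2) = 22.0227

22.0227


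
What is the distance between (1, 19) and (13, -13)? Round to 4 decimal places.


d = sqrt((13-1)^2 + (-13-19)^2) = 34.176

34.176


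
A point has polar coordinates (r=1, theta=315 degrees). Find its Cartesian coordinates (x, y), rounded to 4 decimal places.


x = 1 * cos(315) = 0.7071
y = 1 * sin(315) = -0.7071

(0.7071, -0.7071)


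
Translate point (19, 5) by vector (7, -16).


Translation: (x+dx, y+dy) = (19+7, 5+-16) = (26, -11)

(26, -11)


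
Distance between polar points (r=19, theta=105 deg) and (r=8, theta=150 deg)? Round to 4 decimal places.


d = sqrt(r1^2 + r2^2 - 2*r1*r2*cos(t2-t1))
d = sqrt(19^2 + 8^2 - 2*19*8*cos(150-105)) = 14.4927

14.4927


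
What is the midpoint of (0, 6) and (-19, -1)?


Midpoint = ((0+-19)/2, (6+-1)/2) = (-9.5, 2.5)

(-9.5, 2.5)


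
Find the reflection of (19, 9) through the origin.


Reflection through origin: (x, y) -> (-x, -y)
(19, 9) -> (-19, -9)

(-19, -9)


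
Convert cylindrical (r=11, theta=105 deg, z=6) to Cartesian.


x = 11 * cos(105) = -2.847
y = 11 * sin(105) = 10.6252
z = 6

(-2.847, 10.6252, 6)


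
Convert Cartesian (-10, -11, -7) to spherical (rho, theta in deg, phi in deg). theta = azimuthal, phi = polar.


rho = sqrt((-10)^2 + (-11)^2 + (-7)^2) = 16.4317
theta = atan2(-11, -10) = 227.7263 deg
phi = acos(-7/16.4317) = 115.2144 deg

rho = 16.4317, theta = 227.7263 deg, phi = 115.2144 deg


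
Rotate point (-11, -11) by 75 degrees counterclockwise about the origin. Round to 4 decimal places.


x' = -11*cos(75) - -11*sin(75) = 7.7782
y' = -11*sin(75) + -11*cos(75) = -13.4722

(7.7782, -13.4722)


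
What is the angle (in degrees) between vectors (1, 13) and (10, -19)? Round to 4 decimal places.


dot = 1*10 + 13*-19 = -237
|u| = 13.0384, |v| = 21.4709
cos(angle) = -0.8466
angle = 147.8428 degrees

147.8428 degrees


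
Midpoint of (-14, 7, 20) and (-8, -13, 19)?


Midpoint = ((-14+-8)/2, (7+-13)/2, (20+19)/2) = (-11, -3, 19.5)

(-11, -3, 19.5)


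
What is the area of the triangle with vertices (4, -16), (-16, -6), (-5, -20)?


Area = |x1(y2-y3) + x2(y3-y1) + x3(y1-y2)| / 2
= |4*(-6--20) + -16*(-20--16) + -5*(-16--6)| / 2
= 85

85


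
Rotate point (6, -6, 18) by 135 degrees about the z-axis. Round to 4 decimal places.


x' = 6*cos(135) - -6*sin(135) = 0
y' = 6*sin(135) + -6*cos(135) = 8.4853
z' = 18

(0, 8.4853, 18)


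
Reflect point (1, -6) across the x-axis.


Reflection across x-axis: (x, y) -> (x, -y)
(1, -6) -> (1, 6)

(1, 6)


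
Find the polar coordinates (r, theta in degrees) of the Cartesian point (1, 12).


r = sqrt(1^2 + 12^2) = 12.0416
theta = atan2(12, 1) = 85.2364 degrees

r = 12.0416, theta = 85.2364 degrees


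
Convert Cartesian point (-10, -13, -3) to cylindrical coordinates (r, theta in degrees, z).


r = sqrt((-10)^2 + (-13)^2) = 16.4012
theta = atan2(-13, -10) = 232.4314 deg
z = -3

r = 16.4012, theta = 232.4314 deg, z = -3


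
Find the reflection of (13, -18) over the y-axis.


Reflection across y-axis: (x, y) -> (-x, y)
(13, -18) -> (-13, -18)

(-13, -18)


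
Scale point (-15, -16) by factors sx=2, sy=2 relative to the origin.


Scaling: (x*sx, y*sy) = (-15*2, -16*2) = (-30, -32)

(-30, -32)


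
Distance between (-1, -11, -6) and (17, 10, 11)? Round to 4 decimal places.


d = sqrt((17--1)^2 + (10--11)^2 + (11--6)^2) = 32.4654

32.4654


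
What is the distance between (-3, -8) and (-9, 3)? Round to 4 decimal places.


d = sqrt((-9--3)^2 + (3--8)^2) = 12.53

12.53


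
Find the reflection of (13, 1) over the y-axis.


Reflection across y-axis: (x, y) -> (-x, y)
(13, 1) -> (-13, 1)

(-13, 1)


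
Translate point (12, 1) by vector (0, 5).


Translation: (x+dx, y+dy) = (12+0, 1+5) = (12, 6)

(12, 6)


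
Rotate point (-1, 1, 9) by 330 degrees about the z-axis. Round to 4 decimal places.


x' = -1*cos(330) - 1*sin(330) = -0.366
y' = -1*sin(330) + 1*cos(330) = 1.366
z' = 9

(-0.366, 1.366, 9)


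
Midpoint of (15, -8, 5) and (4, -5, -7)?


Midpoint = ((15+4)/2, (-8+-5)/2, (5+-7)/2) = (9.5, -6.5, -1)

(9.5, -6.5, -1)


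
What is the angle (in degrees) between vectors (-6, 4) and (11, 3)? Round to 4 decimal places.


dot = -6*11 + 4*3 = -54
|u| = 7.2111, |v| = 11.4018
cos(angle) = -0.6568
angle = 131.0548 degrees

131.0548 degrees


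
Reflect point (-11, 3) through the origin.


Reflection through origin: (x, y) -> (-x, -y)
(-11, 3) -> (11, -3)

(11, -3)


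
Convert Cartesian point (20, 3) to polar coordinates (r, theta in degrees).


r = sqrt(20^2 + 3^2) = 20.2237
theta = atan2(3, 20) = 8.5308 degrees

r = 20.2237, theta = 8.5308 degrees


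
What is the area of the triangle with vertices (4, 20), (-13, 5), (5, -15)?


Area = |x1(y2-y3) + x2(y3-y1) + x3(y1-y2)| / 2
= |4*(5--15) + -13*(-15-20) + 5*(20-5)| / 2
= 305

305


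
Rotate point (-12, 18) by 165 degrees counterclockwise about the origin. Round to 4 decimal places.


x' = -12*cos(165) - 18*sin(165) = 6.9324
y' = -12*sin(165) + 18*cos(165) = -20.4925

(6.9324, -20.4925)


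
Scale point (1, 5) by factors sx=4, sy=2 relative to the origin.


Scaling: (x*sx, y*sy) = (1*4, 5*2) = (4, 10)

(4, 10)


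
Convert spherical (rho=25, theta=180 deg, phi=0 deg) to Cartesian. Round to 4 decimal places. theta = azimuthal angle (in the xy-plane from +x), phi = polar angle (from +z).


x = 25 * sin(0) * cos(180) = 0
y = 25 * sin(0) * sin(180) = 0
z = 25 * cos(0) = 25

(0, 0, 25)


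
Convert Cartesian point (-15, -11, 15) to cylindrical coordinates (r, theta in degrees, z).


r = sqrt((-15)^2 + (-11)^2) = 18.6011
theta = atan2(-11, -15) = 216.2538 deg
z = 15

r = 18.6011, theta = 216.2538 deg, z = 15


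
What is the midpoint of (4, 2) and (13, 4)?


Midpoint = ((4+13)/2, (2+4)/2) = (8.5, 3)

(8.5, 3)


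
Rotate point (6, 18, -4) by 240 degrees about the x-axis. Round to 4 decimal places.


x' = 6
y' = 18*cos(240) - -4*sin(240) = -12.4641
z' = 18*sin(240) + -4*cos(240) = -13.5885

(6, -12.4641, -13.5885)


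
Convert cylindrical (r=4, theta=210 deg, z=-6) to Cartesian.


x = 4 * cos(210) = -3.4641
y = 4 * sin(210) = -2
z = -6

(-3.4641, -2, -6)


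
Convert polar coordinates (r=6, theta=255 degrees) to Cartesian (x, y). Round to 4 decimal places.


x = 6 * cos(255) = -1.5529
y = 6 * sin(255) = -5.7956

(-1.5529, -5.7956)


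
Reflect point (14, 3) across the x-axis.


Reflection across x-axis: (x, y) -> (x, -y)
(14, 3) -> (14, -3)

(14, -3)


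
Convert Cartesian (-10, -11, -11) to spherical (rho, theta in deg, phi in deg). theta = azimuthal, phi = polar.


rho = sqrt((-10)^2 + (-11)^2 + (-11)^2) = 18.4932
theta = atan2(-11, -10) = 227.7263 deg
phi = acos(-11/18.4932) = 126.4992 deg

rho = 18.4932, theta = 227.7263 deg, phi = 126.4992 deg


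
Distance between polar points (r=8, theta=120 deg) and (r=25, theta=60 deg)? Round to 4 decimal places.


d = sqrt(r1^2 + r2^2 - 2*r1*r2*cos(t2-t1))
d = sqrt(8^2 + 25^2 - 2*8*25*cos(60-120)) = 22.1133

22.1133


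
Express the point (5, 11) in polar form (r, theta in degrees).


r = sqrt(5^2 + 11^2) = 12.083
theta = atan2(11, 5) = 65.556 degrees

r = 12.083, theta = 65.556 degrees


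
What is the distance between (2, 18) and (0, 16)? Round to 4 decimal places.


d = sqrt((0-2)^2 + (16-18)^2) = 2.8284

2.8284


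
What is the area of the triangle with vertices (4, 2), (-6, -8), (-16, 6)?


Area = |x1(y2-y3) + x2(y3-y1) + x3(y1-y2)| / 2
= |4*(-8-6) + -6*(6-2) + -16*(2--8)| / 2
= 120

120


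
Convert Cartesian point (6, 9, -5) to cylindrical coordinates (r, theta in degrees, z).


r = sqrt(6^2 + 9^2) = 10.8167
theta = atan2(9, 6) = 56.3099 deg
z = -5

r = 10.8167, theta = 56.3099 deg, z = -5


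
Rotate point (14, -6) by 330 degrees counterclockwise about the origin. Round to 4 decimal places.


x' = 14*cos(330) - -6*sin(330) = 9.1244
y' = 14*sin(330) + -6*cos(330) = -12.1962

(9.1244, -12.1962)


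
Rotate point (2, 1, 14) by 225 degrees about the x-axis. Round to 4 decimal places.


x' = 2
y' = 1*cos(225) - 14*sin(225) = 9.1924
z' = 1*sin(225) + 14*cos(225) = -10.6066

(2, 9.1924, -10.6066)


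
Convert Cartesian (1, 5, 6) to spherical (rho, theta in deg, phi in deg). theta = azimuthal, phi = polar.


rho = sqrt(1^2 + 5^2 + 6^2) = 7.874
theta = atan2(5, 1) = 78.6901 deg
phi = acos(6/7.874) = 40.3591 deg

rho = 7.874, theta = 78.6901 deg, phi = 40.3591 deg


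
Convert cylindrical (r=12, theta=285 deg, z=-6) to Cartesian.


x = 12 * cos(285) = 3.1058
y = 12 * sin(285) = -11.5911
z = -6

(3.1058, -11.5911, -6)


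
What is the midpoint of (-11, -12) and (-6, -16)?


Midpoint = ((-11+-6)/2, (-12+-16)/2) = (-8.5, -14)

(-8.5, -14)


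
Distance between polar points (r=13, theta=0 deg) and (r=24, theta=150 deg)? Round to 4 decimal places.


d = sqrt(r1^2 + r2^2 - 2*r1*r2*cos(t2-t1))
d = sqrt(13^2 + 24^2 - 2*13*24*cos(150-0)) = 35.8525

35.8525


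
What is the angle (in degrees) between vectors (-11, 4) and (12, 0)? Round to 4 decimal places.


dot = -11*12 + 4*0 = -132
|u| = 11.7047, |v| = 12
cos(angle) = -0.9398
angle = 160.0169 degrees

160.0169 degrees
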